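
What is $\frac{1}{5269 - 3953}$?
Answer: $\frac{1}{1316} \approx 0.00075988$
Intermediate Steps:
$\frac{1}{5269 - 3953} = \frac{1}{1316}$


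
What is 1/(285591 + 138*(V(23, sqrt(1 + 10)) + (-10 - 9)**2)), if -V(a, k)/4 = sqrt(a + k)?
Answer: 1/(335409 - 552*sqrt(23 + sqrt(11))) ≈ 3.0068e-6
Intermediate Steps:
V(a, k) = -4*sqrt(a + k)
1/(285591 + 138*(V(23, sqrt(1 + 10)) + (-10 - 9)**2)) = 1/(285591 + 138*(-4*sqrt(23 + sqrt(1 + 10)) + (-10 - 9)**2)) = 1/(285591 + 138*(-4*sqrt(23 + sqrt(11)) + (-19)**2)) = 1/(285591 + 138*(-4*sqrt(23 + sqrt(11)) + 361)) = 1/(285591 + 138*(361 - 4*sqrt(23 + sqrt(11)))) = 1/(285591 + (49818 - 552*sqrt(23 + sqrt(11)))) = 1/(335409 - 552*sqrt(23 + sqrt(11)))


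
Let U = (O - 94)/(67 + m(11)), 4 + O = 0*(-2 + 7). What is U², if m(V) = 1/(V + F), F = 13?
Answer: 5531904/2588881 ≈ 2.1368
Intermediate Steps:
m(V) = 1/(13 + V) (m(V) = 1/(V + 13) = 1/(13 + V))
O = -4 (O = -4 + 0*(-2 + 7) = -4 + 0*5 = -4 + 0 = -4)
U = -2352/1609 (U = (-4 - 94)/(67 + 1/(13 + 11)) = -98/(67 + 1/24) = -98/1609/24 = -98*24/1609 = -2352/1609 ≈ -1.4618)
U² = (-2352/1609)² = 5531904/2588881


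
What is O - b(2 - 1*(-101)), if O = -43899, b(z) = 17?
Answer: -43916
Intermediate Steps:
O - b(2 - 1*(-101)) = -43899 - 1*17 = -43899 - 17 = -43916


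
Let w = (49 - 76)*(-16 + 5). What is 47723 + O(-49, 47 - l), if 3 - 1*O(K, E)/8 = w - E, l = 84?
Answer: 45075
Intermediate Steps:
w = 297 (w = -27*(-11) = 297)
O(K, E) = -2352 + 8*E (O(K, E) = 24 - 8*(297 - E) = 24 + (-2376 + 8*E) = -2352 + 8*E)
47723 + O(-49, 47 - l) = 47723 + (-2352 + 8*(47 - 1*84)) = 47723 + (-2352 + 8*(47 - 84)) = 47723 + (-2352 + 8*(-37)) = 47723 + (-2352 - 296) = 47723 - 2648 = 45075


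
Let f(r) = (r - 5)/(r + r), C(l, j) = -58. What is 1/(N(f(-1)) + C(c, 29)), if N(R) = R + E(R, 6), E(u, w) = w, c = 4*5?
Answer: -1/49 ≈ -0.020408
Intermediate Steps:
c = 20
f(r) = (-5 + r)/(2*r) (f(r) = (-5 + r)/((2*r)) = (-5 + r)*(1/(2*r)) = (-5 + r)/(2*r))
N(R) = 6 + R (N(R) = R + 6 = 6 + R)
1/(N(f(-1)) + C(c, 29)) = 1/((6 + (½)*(-5 - 1)/(-1)) - 58) = 1/((6 + (½)*(-1)*(-6)) - 58) = 1/((6 + 3) - 58) = 1/(9 - 58) = 1/(-49) = -1/49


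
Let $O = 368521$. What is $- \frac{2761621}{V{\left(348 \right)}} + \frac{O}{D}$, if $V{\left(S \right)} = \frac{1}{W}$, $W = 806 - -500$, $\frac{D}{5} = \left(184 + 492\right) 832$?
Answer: $- \frac{10142552865067639}{2812160} \approx -3.6067 \cdot 10^{9}$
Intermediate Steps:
$D = 2812160$ ($D = 5 \left(184 + 492\right) 832 = 5 \cdot 676 \cdot 832 = 5 \cdot 562432 = 2812160$)
$W = 1306$ ($W = 806 + 500 = 1306$)
$V{\left(S \right)} = \frac{1}{1306}$
$- \frac{2761621}{V{\left(348 \right)}} + \frac{O}{D} = - 2761621 \frac{1}{\frac{1}{1306}} + \frac{368521}{2812160} = \left(-2761621\right) 1306 + 368521 \cdot \frac{1}{2812160} = -3606677026 + \frac{368521}{2812160} = - \frac{10142552865067639}{2812160}$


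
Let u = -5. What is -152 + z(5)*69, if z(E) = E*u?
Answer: -1877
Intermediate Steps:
z(E) = -5*E (z(E) = E*(-5) = -5*E)
-152 + z(5)*69 = -152 - 5*5*69 = -152 - 25*69 = -152 - 1725 = -1877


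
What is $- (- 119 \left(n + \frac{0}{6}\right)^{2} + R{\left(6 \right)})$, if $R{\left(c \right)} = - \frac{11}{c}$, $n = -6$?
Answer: $\frac{25715}{6} \approx 4285.8$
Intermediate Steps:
$- (- 119 \left(n + \frac{0}{6}\right)^{2} + R{\left(6 \right)}) = - (- 119 \left(-6 + \frac{0}{6}\right)^{2} - \frac{11}{6}) = - (- 119 \left(-6 + 0 \cdot \frac{1}{6}\right)^{2} - \frac{11}{6}) = - (- 119 \left(-6 + 0\right)^{2} - \frac{11}{6}) = - (- 119 \left(-6\right)^{2} - \frac{11}{6}) = - (\left(-119\right) 36 - \frac{11}{6}) = - (-4284 - \frac{11}{6}) = \left(-1\right) \left(- \frac{25715}{6}\right) = \frac{25715}{6}$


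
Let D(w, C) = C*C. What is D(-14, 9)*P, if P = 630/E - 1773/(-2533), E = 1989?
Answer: 2711799/32929 ≈ 82.353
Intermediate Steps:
D(w, C) = C**2
P = 33479/32929 (P = 630/1989 - 1773/(-2533) = 630*(1/1989) - 1773*(-1/2533) = 70/221 + 1773/2533 = 33479/32929 ≈ 1.0167)
D(-14, 9)*P = 9**2*(33479/32929) = 81*(33479/32929) = 2711799/32929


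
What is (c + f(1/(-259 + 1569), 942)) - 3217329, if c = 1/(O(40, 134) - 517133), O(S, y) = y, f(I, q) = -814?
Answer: -1663776712858/516999 ≈ -3.2181e+6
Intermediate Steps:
c = -1/516999 (c = 1/(134 - 517133) = 1/(-516999) = -1/516999 ≈ -1.9342e-6)
(c + f(1/(-259 + 1569), 942)) - 3217329 = (-1/516999 - 814) - 3217329 = -420837187/516999 - 3217329 = -1663776712858/516999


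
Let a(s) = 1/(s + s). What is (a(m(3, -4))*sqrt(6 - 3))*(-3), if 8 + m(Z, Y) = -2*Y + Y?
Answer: 3*sqrt(3)/8 ≈ 0.64952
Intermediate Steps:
m(Z, Y) = -8 - Y (m(Z, Y) = -8 + (-2*Y + Y) = -8 - Y)
a(s) = 1/(2*s)
(a(m(3, -4))*sqrt(6 - 3))*(-3) = ((1/(2*(-8 - 1*(-4))))*sqrt(6 - 3))*(-3) = ((1/(2*(-8 + 4)))*sqrt(3))*(-3) = (((1/2)/(-4))*sqrt(3))*(-3) = (((1/2)*(-1/4))*sqrt(3))*(-3) = -sqrt(3)/8*(-3) = 3*sqrt(3)/8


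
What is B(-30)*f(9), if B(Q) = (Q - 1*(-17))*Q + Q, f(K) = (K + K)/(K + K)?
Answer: 360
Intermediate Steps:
f(K) = 1 (f(K) = (2*K)/((2*K)) = (2*K)*(1/(2*K)) = 1)
B(Q) = Q + Q*(17 + Q) (B(Q) = (Q + 17)*Q + Q = (17 + Q)*Q + Q = Q*(17 + Q) + Q = Q + Q*(17 + Q))
B(-30)*f(9) = -30*(18 - 30)*1 = -30*(-12)*1 = 360*1 = 360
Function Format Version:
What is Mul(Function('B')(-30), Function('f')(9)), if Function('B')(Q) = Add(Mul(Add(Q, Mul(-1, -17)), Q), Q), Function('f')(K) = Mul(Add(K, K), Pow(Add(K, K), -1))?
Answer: 360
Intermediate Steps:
Function('f')(K) = 1 (Function('f')(K) = Mul(Mul(2, K), Pow(Mul(2, K), -1)) = Mul(Mul(2, K), Mul(Rational(1, 2), Pow(K, -1))) = 1)
Function('B')(Q) = Add(Q, Mul(Q, Add(17, Q))) (Function('B')(Q) = Add(Mul(Add(Q, 17), Q), Q) = Add(Mul(Add(17, Q), Q), Q) = Add(Mul(Q, Add(17, Q)), Q) = Add(Q, Mul(Q, Add(17, Q))))
Mul(Function('B')(-30), Function('f')(9)) = Mul(Mul(-30, Add(18, -30)), 1) = Mul(Mul(-30, -12), 1) = Mul(360, 1) = 360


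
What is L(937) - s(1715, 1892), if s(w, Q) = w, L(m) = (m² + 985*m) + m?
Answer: 1800136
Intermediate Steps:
L(m) = m² + 986*m
L(937) - s(1715, 1892) = 937*(986 + 937) - 1*1715 = 937*1923 - 1715 = 1801851 - 1715 = 1800136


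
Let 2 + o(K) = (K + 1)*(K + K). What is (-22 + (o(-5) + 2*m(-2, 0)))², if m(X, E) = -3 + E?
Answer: 100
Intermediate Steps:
o(K) = -2 + 2*K*(1 + K) (o(K) = -2 + (K + 1)*(K + K) = -2 + (1 + K)*(2*K) = -2 + 2*K*(1 + K))
(-22 + (o(-5) + 2*m(-2, 0)))² = (-22 + ((-2 + 2*(-5) + 2*(-5)²) + 2*(-3 + 0)))² = (-22 + ((-2 - 10 + 2*25) + 2*(-3)))² = (-22 + ((-2 - 10 + 50) - 6))² = (-22 + (38 - 6))² = (-22 + 32)² = 10² = 100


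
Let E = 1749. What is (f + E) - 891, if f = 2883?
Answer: 3741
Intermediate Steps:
(f + E) - 891 = (2883 + 1749) - 891 = 4632 - 891 = 3741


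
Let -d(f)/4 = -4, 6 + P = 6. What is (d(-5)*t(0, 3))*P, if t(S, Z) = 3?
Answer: 0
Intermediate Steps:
P = 0 (P = -6 + 6 = 0)
d(f) = 16 (d(f) = -4*(-4) = 16)
(d(-5)*t(0, 3))*P = (16*3)*0 = 48*0 = 0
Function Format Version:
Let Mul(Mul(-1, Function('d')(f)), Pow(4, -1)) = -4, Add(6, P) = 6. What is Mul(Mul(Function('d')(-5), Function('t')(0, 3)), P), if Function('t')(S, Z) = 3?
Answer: 0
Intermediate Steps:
P = 0 (P = Add(-6, 6) = 0)
Function('d')(f) = 16 (Function('d')(f) = Mul(-4, -4) = 16)
Mul(Mul(Function('d')(-5), Function('t')(0, 3)), P) = Mul(Mul(16, 3), 0) = Mul(48, 0) = 0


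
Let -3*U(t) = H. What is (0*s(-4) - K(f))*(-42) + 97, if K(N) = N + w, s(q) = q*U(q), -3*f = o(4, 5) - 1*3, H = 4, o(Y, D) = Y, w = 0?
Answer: 83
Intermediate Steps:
U(t) = -4/3 (U(t) = -1/3*4 = -4/3)
f = -1/3 (f = -(4 - 1*3)/3 = -(4 - 3)/3 = -1/3*1 = -1/3 ≈ -0.33333)
s(q) = -4*q/3 (s(q) = q*(-4/3) = -4*q/3)
K(N) = N (K(N) = N + 0 = N)
(0*s(-4) - K(f))*(-42) + 97 = (0*(-4/3*(-4)) - 1*(-1/3))*(-42) + 97 = (0*(16/3) + 1/3)*(-42) + 97 = (0 + 1/3)*(-42) + 97 = (1/3)*(-42) + 97 = -14 + 97 = 83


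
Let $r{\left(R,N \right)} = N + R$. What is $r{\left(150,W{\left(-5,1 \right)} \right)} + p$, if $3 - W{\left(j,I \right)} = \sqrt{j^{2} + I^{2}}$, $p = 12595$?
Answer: $12748 - \sqrt{26} \approx 12743.0$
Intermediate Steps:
$W{\left(j,I \right)} = 3 - \sqrt{I^{2} + j^{2}}$ ($W{\left(j,I \right)} = 3 - \sqrt{j^{2} + I^{2}} = 3 - \sqrt{I^{2} + j^{2}}$)
$r{\left(150,W{\left(-5,1 \right)} \right)} + p = \left(\left(3 - \sqrt{1^{2} + \left(-5\right)^{2}}\right) + 150\right) + 12595 = \left(\left(3 - \sqrt{1 + 25}\right) + 150\right) + 12595 = \left(\left(3 - \sqrt{26}\right) + 150\right) + 12595 = \left(153 - \sqrt{26}\right) + 12595 = 12748 - \sqrt{26}$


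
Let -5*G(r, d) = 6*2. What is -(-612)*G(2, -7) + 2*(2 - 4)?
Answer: -7364/5 ≈ -1472.8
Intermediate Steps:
G(r, d) = -12/5 (G(r, d) = -6*2/5 = -⅕*12 = -12/5)
-(-612)*G(2, -7) + 2*(2 - 4) = -(-612)*(-12)/5 + 2*(2 - 4) = -153*48/5 + 2*(-2) = -7344/5 - 4 = -7364/5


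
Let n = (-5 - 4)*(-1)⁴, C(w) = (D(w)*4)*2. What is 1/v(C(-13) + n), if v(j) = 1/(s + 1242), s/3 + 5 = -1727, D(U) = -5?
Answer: -3954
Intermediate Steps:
s = -5196 (s = -15 + 3*(-1727) = -15 - 5181 = -5196)
C(w) = -40 (C(w) = -5*4*2 = -20*2 = -40)
n = -9 (n = -9*1 = -9)
v(j) = -1/3954 (v(j) = 1/(-5196 + 1242) = 1/(-3954) = -1/3954)
1/v(C(-13) + n) = 1/(-1/3954) = -3954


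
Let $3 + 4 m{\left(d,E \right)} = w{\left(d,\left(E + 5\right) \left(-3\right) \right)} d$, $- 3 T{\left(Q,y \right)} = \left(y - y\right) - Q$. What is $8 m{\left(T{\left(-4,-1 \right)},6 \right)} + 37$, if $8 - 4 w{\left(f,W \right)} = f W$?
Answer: $55$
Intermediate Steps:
$T{\left(Q,y \right)} = \frac{Q}{3}$ ($T{\left(Q,y \right)} = - \frac{\left(y - y\right) - Q}{3} = - \frac{0 - Q}{3} = - \frac{\left(-1\right) Q}{3} = \frac{Q}{3}$)
$w{\left(f,W \right)} = 2 - \frac{W f}{4}$ ($w{\left(f,W \right)} = 2 - \frac{f W}{4} = 2 - \frac{W f}{4}$)
$m{\left(d,E \right)} = - \frac{3}{4} + \frac{d \left(2 - \frac{d \left(-15 - 3 E\right)}{4}\right)}{4}$ ($m{\left(d,E \right)} = - \frac{3}{4} + \frac{\left(2 - \frac{\left(E + 5\right) \left(-3\right) d}{4}\right) d}{4} = - \frac{3}{4} + \frac{\left(2 - \frac{\left(5 + E\right) \left(-3\right) d}{4}\right) d}{4} = - \frac{3}{4} + \frac{\left(2 - \frac{\left(-15 - 3 E\right) d}{4}\right) d}{4} = - \frac{3}{4} + \frac{\left(2 - \frac{d \left(-15 - 3 E\right)}{4}\right) d}{4} = - \frac{3}{4} + \frac{d \left(2 - \frac{d \left(-15 - 3 E\right)}{4}\right)}{4}$)
$8 m{\left(T{\left(-4,-1 \right)},6 \right)} + 37 = 8 \left(- \frac{3}{4} + \frac{\frac{1}{3} \left(-4\right) \left(8 + 3 \cdot \frac{1}{3} \left(-4\right) \left(5 + 6\right)\right)}{16}\right) + 37 = 8 \left(- \frac{3}{4} + \frac{1}{16} \left(- \frac{4}{3}\right) \left(8 + 3 \left(- \frac{4}{3}\right) 11\right)\right) + 37 = 8 \left(- \frac{3}{4} + \frac{1}{16} \left(- \frac{4}{3}\right) \left(8 - 44\right)\right) + 37 = 8 \left(- \frac{3}{4} + \frac{1}{16} \left(- \frac{4}{3}\right) \left(-36\right)\right) + 37 = 8 \left(- \frac{3}{4} + 3\right) + 37 = 8 \cdot \frac{9}{4} + 37 = 18 + 37 = 55$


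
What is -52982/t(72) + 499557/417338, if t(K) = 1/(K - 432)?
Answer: 7960105189317/417338 ≈ 1.9074e+7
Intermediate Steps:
t(K) = 1/(-432 + K)
-52982/t(72) + 499557/417338 = -52982/(1/(-432 + 72)) + 499557/417338 = -52982/(1/(-360)) + 499557*(1/417338) = -52982/(-1/360) + 499557/417338 = -52982*(-360) + 499557/417338 = 19073520 + 499557/417338 = 7960105189317/417338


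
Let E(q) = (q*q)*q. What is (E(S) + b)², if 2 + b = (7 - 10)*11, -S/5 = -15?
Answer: 177948985600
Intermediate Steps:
S = 75 (S = -5*(-15) = 75)
E(q) = q³ (E(q) = q²*q = q³)
b = -35 (b = -2 + (7 - 10)*11 = -2 - 3*11 = -2 - 33 = -35)
(E(S) + b)² = (75³ - 35)² = (421875 - 35)² = 421840² = 177948985600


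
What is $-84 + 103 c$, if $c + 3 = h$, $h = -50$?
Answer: $-5543$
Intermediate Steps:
$c = -53$ ($c = -3 - 50 = -53$)
$-84 + 103 c = -84 + 103 \left(-53\right) = -84 - 5459 = -5543$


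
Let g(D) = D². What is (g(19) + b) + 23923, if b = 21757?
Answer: 46041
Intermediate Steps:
(g(19) + b) + 23923 = (19² + 21757) + 23923 = (361 + 21757) + 23923 = 22118 + 23923 = 46041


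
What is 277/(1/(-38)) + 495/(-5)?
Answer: -10625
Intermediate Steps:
277/(1/(-38)) + 495/(-5) = 277/(-1/38) + 495*(-⅕) = 277*(-38) - 99 = -10526 - 99 = -10625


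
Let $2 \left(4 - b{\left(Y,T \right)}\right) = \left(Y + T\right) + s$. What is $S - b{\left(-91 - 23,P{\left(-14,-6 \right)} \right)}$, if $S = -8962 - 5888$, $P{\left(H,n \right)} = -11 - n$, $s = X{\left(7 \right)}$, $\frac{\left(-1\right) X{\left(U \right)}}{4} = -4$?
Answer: $- \frac{29811}{2} \approx -14906.0$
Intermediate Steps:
$X{\left(U \right)} = 16$ ($X{\left(U \right)} = \left(-4\right) \left(-4\right) = 16$)
$s = 16$
$S = -14850$ ($S = -8962 - 5888 = -14850$)
$b{\left(Y,T \right)} = -4 - \frac{T}{2} - \frac{Y}{2}$ ($b{\left(Y,T \right)} = 4 - \frac{\left(Y + T\right) + 16}{2} = 4 - \frac{\left(T + Y\right) + 16}{2} = 4 - \frac{16 + T + Y}{2} = 4 - \left(8 + \frac{T}{2} + \frac{Y}{2}\right) = -4 - \frac{T}{2} - \frac{Y}{2}$)
$S - b{\left(-91 - 23,P{\left(-14,-6 \right)} \right)} = -14850 - \left(-4 - \frac{-11 - -6}{2} - \frac{-91 - 23}{2}\right) = -14850 - \left(-4 - \frac{-11 + 6}{2} - -57\right) = -14850 - \left(-4 - - \frac{5}{2} + 57\right) = -14850 - \left(-4 + \frac{5}{2} + 57\right) = -14850 - \frac{111}{2} = - \frac{29811}{2}$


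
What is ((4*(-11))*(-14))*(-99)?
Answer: -60984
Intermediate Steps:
((4*(-11))*(-14))*(-99) = -44*(-14)*(-99) = 616*(-99) = -60984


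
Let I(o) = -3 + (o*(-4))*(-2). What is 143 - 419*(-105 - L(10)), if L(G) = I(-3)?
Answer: 32825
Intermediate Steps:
I(o) = -3 + 8*o (I(o) = -3 - 4*o*(-2) = -3 + 8*o)
L(G) = -27 (L(G) = -3 + 8*(-3) = -3 - 24 = -27)
143 - 419*(-105 - L(10)) = 143 - 419*(-105 - 1*(-27)) = 143 - 419*(-105 + 27) = 143 - 419*(-78) = 143 + 32682 = 32825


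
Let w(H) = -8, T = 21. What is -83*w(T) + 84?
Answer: 748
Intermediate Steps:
-83*w(T) + 84 = -83*(-8) + 84 = 664 + 84 = 748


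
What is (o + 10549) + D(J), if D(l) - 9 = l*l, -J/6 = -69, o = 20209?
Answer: 202163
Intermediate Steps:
J = 414 (J = -6*(-69) = 414)
D(l) = 9 + l² (D(l) = 9 + l*l = 9 + l²)
(o + 10549) + D(J) = (20209 + 10549) + (9 + 414²) = 30758 + (9 + 171396) = 30758 + 171405 = 202163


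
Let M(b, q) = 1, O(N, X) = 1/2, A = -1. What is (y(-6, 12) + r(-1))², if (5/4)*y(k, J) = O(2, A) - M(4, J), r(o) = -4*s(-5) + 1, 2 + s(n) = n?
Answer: 20449/25 ≈ 817.96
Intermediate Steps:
s(n) = -2 + n
O(N, X) = ½
r(o) = 29 (r(o) = -4*(-2 - 5) + 1 = -4*(-7) + 1 = 28 + 1 = 29)
y(k, J) = -⅖ (y(k, J) = 4*(½ - 1*1)/5 = 4*(½ - 1)/5 = (⅘)*(-½) = -⅖)
(y(-6, 12) + r(-1))² = (-⅖ + 29)² = (143/5)² = 20449/25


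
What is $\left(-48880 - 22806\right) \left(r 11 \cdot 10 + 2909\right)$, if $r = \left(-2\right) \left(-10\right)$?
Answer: $-366243774$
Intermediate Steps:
$r = 20$
$\left(-48880 - 22806\right) \left(r 11 \cdot 10 + 2909\right) = \left(-48880 - 22806\right) \left(20 \cdot 11 \cdot 10 + 2909\right) = - 71686 \left(220 \cdot 10 + 2909\right) = - 71686 \left(2200 + 2909\right) = \left(-71686\right) 5109 = -366243774$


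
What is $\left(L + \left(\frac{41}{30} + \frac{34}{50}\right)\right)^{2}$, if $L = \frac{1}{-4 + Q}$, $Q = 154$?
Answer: $\frac{23716}{5625} \approx 4.2162$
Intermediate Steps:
$L = \frac{1}{150}$ ($L = \frac{1}{-4 + 154} = \frac{1}{150} \approx 0.0066667$)
$\left(L + \left(\frac{41}{30} + \frac{34}{50}\right)\right)^{2} = \left(\frac{1}{150} + \left(\frac{41}{30} + \frac{34}{50}\right)\right)^{2} = \left(\frac{1}{150} + \left(41 \cdot \frac{1}{30} + 34 \cdot \frac{1}{50}\right)\right)^{2} = \left(\frac{1}{150} + \left(\frac{41}{30} + \frac{17}{25}\right)\right)^{2} = \left(\frac{1}{150} + \frac{307}{150}\right)^{2} = \left(\frac{154}{75}\right)^{2} = \frac{23716}{5625}$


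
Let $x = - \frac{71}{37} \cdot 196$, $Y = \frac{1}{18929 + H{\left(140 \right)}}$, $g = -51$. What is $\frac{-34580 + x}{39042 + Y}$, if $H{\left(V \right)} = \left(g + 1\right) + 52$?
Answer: $- \frac{24484901056}{27346851811} \approx -0.89535$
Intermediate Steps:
$H{\left(V \right)} = 2$ ($H{\left(V \right)} = \left(-51 + 1\right) + 52 = -50 + 52 = 2$)
$Y = \frac{1}{18931}$ ($Y = \frac{1}{18929 + 2} = \frac{1}{18931} \approx 5.2823 \cdot 10^{-5}$)
$x = - \frac{13916}{37}$ ($x = \left(-71\right) \frac{1}{37} \cdot 196 = \left(- \frac{71}{37}\right) 196 = - \frac{13916}{37} \approx -376.11$)
$\frac{-34580 + x}{39042 + Y} = \frac{-34580 - \frac{13916}{37}}{39042 + \frac{1}{18931}} = - \frac{1293376}{37 \cdot \frac{739104103}{18931}} = \left(- \frac{1293376}{37}\right) \frac{18931}{739104103} = - \frac{24484901056}{27346851811}$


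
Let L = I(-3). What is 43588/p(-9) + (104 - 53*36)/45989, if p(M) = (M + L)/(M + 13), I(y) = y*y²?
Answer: -2004584768/413901 ≈ -4843.1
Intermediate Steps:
I(y) = y³
L = -27 (L = (-3)³ = -27)
p(M) = (-27 + M)/(13 + M) (p(M) = (M - 27)/(M + 13) = (-27 + M)/(13 + M))
43588/p(-9) + (104 - 53*36)/45989 = 43588/(((-27 - 9)/(13 - 9))) + (104 - 53*36)/45989 = 43588/((-36/4)) + (104 - 1908)*(1/45989) = 43588/(((¼)*(-36))) - 1804*1/45989 = 43588/(-9) - 1804/45989 = 43588*(-⅑) - 1804/45989 = -43588/9 - 1804/45989 = -2004584768/413901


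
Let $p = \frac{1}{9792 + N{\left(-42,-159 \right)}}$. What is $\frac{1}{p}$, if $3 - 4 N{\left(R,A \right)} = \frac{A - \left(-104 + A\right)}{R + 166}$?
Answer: $\frac{1214275}{124} \approx 9792.5$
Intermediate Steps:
$N{\left(R,A \right)} = \frac{3}{4} - \frac{26}{166 + R}$ ($N{\left(R,A \right)} = \frac{3}{4} - \frac{\left(A - \left(-104 + A\right)\right) \frac{1}{R + 166}}{4} = \frac{3}{4} - \frac{104 \frac{1}{166 + R}}{4} = \frac{3}{4} - \frac{26}{166 + R}$)
$p = \frac{124}{1214275}$ ($p = \frac{1}{9792 + \frac{394 + 3 \left(-42\right)}{4 \left(166 - 42\right)}} = \frac{1}{9792 + \frac{394 - 126}{4 \cdot 124}} = \frac{1}{9792 + \frac{1}{4} \cdot \frac{1}{124} \cdot 268} = \frac{1}{9792 + \frac{67}{124}} = \frac{1}{\frac{1214275}{124}} = \frac{124}{1214275} \approx 0.00010212$)
$\frac{1}{p} = \frac{1}{\frac{124}{1214275}} = \frac{1214275}{124}$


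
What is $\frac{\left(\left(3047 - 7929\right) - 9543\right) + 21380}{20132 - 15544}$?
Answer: $\frac{6955}{4588} \approx 1.5159$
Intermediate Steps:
$\frac{\left(\left(3047 - 7929\right) - 9543\right) + 21380}{20132 - 15544} = \frac{\left(\left(3047 - 7929\right) - 9543\right) + 21380}{4588} = \left(\left(-4882 - 9543\right) + 21380\right) \frac{1}{4588} = \left(-14425 + 21380\right) \frac{1}{4588} = 6955 \cdot \frac{1}{4588} = \frac{6955}{4588}$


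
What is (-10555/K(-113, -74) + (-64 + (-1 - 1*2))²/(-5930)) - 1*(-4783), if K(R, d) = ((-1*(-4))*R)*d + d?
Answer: 236595174006/49476955 ≈ 4781.9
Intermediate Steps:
K(R, d) = d + 4*R*d (K(R, d) = (4*R)*d + d = 4*R*d + d = d + 4*R*d)
(-10555/K(-113, -74) + (-64 + (-1 - 1*2))²/(-5930)) - 1*(-4783) = (-10555*(-1/(74*(1 + 4*(-113)))) + (-64 + (-1 - 1*2))²/(-5930)) - 1*(-4783) = (-10555*(-1/(74*(1 - 452))) + (-64 + (-1 - 2))²*(-1/5930)) + 4783 = (-10555/((-74*(-451))) + (-64 - 3)²*(-1/5930)) + 4783 = (-10555/33374 + (-67)²*(-1/5930)) + 4783 = (-10555*1/33374 + 4489*(-1/5930)) + 4783 = (-10555/33374 - 4489/5930) + 4783 = -53101759/49476955 + 4783 = 236595174006/49476955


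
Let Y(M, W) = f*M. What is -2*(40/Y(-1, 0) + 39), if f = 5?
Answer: -62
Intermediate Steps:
Y(M, W) = 5*M
-2*(40/Y(-1, 0) + 39) = -2*(40/((5*(-1))) + 39) = -2*(40/(-5) + 39) = -2*(40*(-1/5) + 39) = -2*(-8 + 39) = -2*31 = -62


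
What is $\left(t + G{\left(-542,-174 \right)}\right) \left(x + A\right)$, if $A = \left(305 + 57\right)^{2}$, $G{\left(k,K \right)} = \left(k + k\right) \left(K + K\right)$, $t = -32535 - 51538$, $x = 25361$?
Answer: $45851533395$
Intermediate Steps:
$t = -84073$
$G{\left(k,K \right)} = 4 K k$ ($G{\left(k,K \right)} = 2 k 2 K = 4 K k$)
$A = 131044$ ($A = 362^{2} = 131044$)
$\left(t + G{\left(-542,-174 \right)}\right) \left(x + A\right) = \left(-84073 + 4 \left(-174\right) \left(-542\right)\right) \left(25361 + 131044\right) = \left(-84073 + 377232\right) 156405 = 293159 \cdot 156405 = 45851533395$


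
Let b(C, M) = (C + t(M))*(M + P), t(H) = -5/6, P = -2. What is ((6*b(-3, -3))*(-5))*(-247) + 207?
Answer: 142232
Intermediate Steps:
t(H) = -⅚ (t(H) = -5*⅙ = -⅚)
b(C, M) = (-2 + M)*(-⅚ + C) (b(C, M) = (C - ⅚)*(M - 2) = (-⅚ + C)*(-2 + M) = (-2 + M)*(-⅚ + C))
((6*b(-3, -3))*(-5))*(-247) + 207 = ((6*(5/3 - 2*(-3) - ⅚*(-3) - 3*(-3)))*(-5))*(-247) + 207 = ((6*(5/3 + 6 + 5/2 + 9))*(-5))*(-247) + 207 = ((6*(115/6))*(-5))*(-247) + 207 = (115*(-5))*(-247) + 207 = -575*(-247) + 207 = 142025 + 207 = 142232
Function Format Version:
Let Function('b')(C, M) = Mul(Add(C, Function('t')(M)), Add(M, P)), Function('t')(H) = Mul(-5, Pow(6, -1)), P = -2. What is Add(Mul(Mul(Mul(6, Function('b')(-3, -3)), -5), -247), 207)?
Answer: 142232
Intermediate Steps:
Function('t')(H) = Rational(-5, 6) (Function('t')(H) = Mul(-5, Rational(1, 6)) = Rational(-5, 6))
Function('b')(C, M) = Mul(Add(-2, M), Add(Rational(-5, 6), C)) (Function('b')(C, M) = Mul(Add(C, Rational(-5, 6)), Add(M, -2)) = Mul(Add(Rational(-5, 6), C), Add(-2, M)) = Mul(Add(-2, M), Add(Rational(-5, 6), C)))
Add(Mul(Mul(Mul(6, Function('b')(-3, -3)), -5), -247), 207) = Add(Mul(Mul(Mul(6, Add(Rational(5, 3), Mul(-2, -3), Mul(Rational(-5, 6), -3), Mul(-3, -3))), -5), -247), 207) = Add(Mul(Mul(Mul(6, Add(Rational(5, 3), 6, Rational(5, 2), 9)), -5), -247), 207) = Add(Mul(Mul(Mul(6, Rational(115, 6)), -5), -247), 207) = Add(Mul(Mul(115, -5), -247), 207) = Add(Mul(-575, -247), 207) = Add(142025, 207) = 142232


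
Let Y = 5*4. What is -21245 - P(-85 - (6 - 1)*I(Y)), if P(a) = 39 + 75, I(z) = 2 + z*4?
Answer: -21359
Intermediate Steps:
Y = 20
I(z) = 2 + 4*z
P(a) = 114
-21245 - P(-85 - (6 - 1)*I(Y)) = -21245 - 1*114 = -21245 - 114 = -21359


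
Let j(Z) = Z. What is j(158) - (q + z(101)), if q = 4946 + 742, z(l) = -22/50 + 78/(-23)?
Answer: -3177547/575 ≈ -5526.2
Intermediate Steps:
z(l) = -2203/575 (z(l) = -22*1/50 + 78*(-1/23) = -11/25 - 78/23 = -2203/575)
q = 5688
j(158) - (q + z(101)) = 158 - (5688 - 2203/575) = 158 - 1*3268397/575 = 158 - 3268397/575 = -3177547/575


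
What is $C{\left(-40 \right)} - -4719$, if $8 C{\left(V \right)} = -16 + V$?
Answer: $4712$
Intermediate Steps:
$C{\left(V \right)} = -2 + \frac{V}{8}$ ($C{\left(V \right)} = \frac{-16 + V}{8} = -2 + \frac{V}{8}$)
$C{\left(-40 \right)} - -4719 = \left(-2 + \frac{1}{8} \left(-40\right)\right) - -4719 = \left(-2 - 5\right) + 4719 = -7 + 4719 = 4712$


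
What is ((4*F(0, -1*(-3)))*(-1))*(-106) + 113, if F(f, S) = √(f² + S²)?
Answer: 1385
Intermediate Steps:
F(f, S) = √(S² + f²)
((4*F(0, -1*(-3)))*(-1))*(-106) + 113 = ((4*√((-1*(-3))² + 0²))*(-1))*(-106) + 113 = ((4*√(3² + 0))*(-1))*(-106) + 113 = ((4*√(9 + 0))*(-1))*(-106) + 113 = ((4*√9)*(-1))*(-106) + 113 = ((4*3)*(-1))*(-106) + 113 = (12*(-1))*(-106) + 113 = -12*(-106) + 113 = 1272 + 113 = 1385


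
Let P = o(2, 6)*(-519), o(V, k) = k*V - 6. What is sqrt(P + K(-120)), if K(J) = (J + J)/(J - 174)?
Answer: I*sqrt(152546)/7 ≈ 55.796*I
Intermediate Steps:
K(J) = 2*J/(-174 + J) (K(J) = (2*J)/(-174 + J) = 2*J/(-174 + J))
o(V, k) = -6 + V*k (o(V, k) = V*k - 6 = -6 + V*k)
P = -3114 (P = (-6 + 2*6)*(-519) = (-6 + 12)*(-519) = 6*(-519) = -3114)
sqrt(P + K(-120)) = sqrt(-3114 + 2*(-120)/(-174 - 120)) = sqrt(-3114 + 2*(-120)/(-294)) = sqrt(-3114 + 2*(-120)*(-1/294)) = sqrt(-3114 + 40/49) = sqrt(-152546/49) = I*sqrt(152546)/7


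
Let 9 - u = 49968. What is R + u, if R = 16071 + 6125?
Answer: -27763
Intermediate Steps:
u = -49959 (u = 9 - 1*49968 = 9 - 49968 = -49959)
R = 22196
R + u = 22196 - 49959 = -27763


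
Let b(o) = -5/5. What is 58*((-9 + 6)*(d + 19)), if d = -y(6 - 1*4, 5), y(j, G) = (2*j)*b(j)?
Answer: -4002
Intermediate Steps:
b(o) = -1 (b(o) = -5*1/5 = -1)
y(j, G) = -2*j (y(j, G) = (2*j)*(-1) = -2*j)
d = 4 (d = -(-2)*(6 - 1*4) = -(-2)*(6 - 4) = -(-2)*2 = -1*(-4) = 4)
58*((-9 + 6)*(d + 19)) = 58*((-9 + 6)*(4 + 19)) = 58*(-3*23) = 58*(-69) = -4002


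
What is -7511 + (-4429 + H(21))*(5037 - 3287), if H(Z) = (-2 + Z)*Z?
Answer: -7060011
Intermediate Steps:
H(Z) = Z*(-2 + Z)
-7511 + (-4429 + H(21))*(5037 - 3287) = -7511 + (-4429 + 21*(-2 + 21))*(5037 - 3287) = -7511 + (-4429 + 21*19)*1750 = -7511 + (-4429 + 399)*1750 = -7511 - 4030*1750 = -7511 - 7052500 = -7060011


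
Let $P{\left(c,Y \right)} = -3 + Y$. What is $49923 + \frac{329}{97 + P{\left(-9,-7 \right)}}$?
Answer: $\frac{4343630}{87} \approx 49927.0$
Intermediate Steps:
$49923 + \frac{329}{97 + P{\left(-9,-7 \right)}} = 49923 + \frac{329}{97 - 10} = 49923 + \frac{329}{87} = \frac{4343630}{87}$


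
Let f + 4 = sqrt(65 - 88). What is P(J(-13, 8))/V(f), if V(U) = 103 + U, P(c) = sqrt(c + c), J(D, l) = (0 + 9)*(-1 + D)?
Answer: 6*sqrt(7)/(sqrt(23) - 99*I) ≈ 0.0077495 + 0.15997*I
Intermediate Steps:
J(D, l) = -9 + 9*D (J(D, l) = 9*(-1 + D) = -9 + 9*D)
P(c) = sqrt(2)*sqrt(c) (P(c) = sqrt(2*c) = sqrt(2)*sqrt(c))
f = -4 + I*sqrt(23) (f = -4 + sqrt(65 - 88) = -4 + sqrt(-23) = -4 + I*sqrt(23) ≈ -4.0 + 4.7958*I)
P(J(-13, 8))/V(f) = (sqrt(2)*sqrt(-9 + 9*(-13)))/(103 + (-4 + I*sqrt(23))) = (sqrt(2)*sqrt(-9 - 117))/(99 + I*sqrt(23)) = (sqrt(2)*sqrt(-126))/(99 + I*sqrt(23)) = (sqrt(2)*(3*I*sqrt(14)))/(99 + I*sqrt(23)) = (6*I*sqrt(7))/(99 + I*sqrt(23)) = 6*I*sqrt(7)/(99 + I*sqrt(23))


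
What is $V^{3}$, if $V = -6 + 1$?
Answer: $-125$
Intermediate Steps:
$V = -5$
$V^{3} = \left(-5\right)^{3} = -125$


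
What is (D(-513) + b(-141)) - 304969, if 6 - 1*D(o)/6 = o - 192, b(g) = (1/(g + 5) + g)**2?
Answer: -5194045359/18496 ≈ -2.8082e+5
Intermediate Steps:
b(g) = (g + 1/(5 + g))**2 (b(g) = (1/(5 + g) + g)**2 = (g + 1/(5 + g))**2)
D(o) = 1188 - 6*o (D(o) = 36 - 6*(o - 192) = 36 - 6*(-192 + o) = 36 + (1152 - 6*o) = 1188 - 6*o)
(D(-513) + b(-141)) - 304969 = ((1188 - 6*(-513)) + (1 + (-141)**2 + 5*(-141))**2/(5 - 141)**2) - 304969 = ((1188 + 3078) + (1 + 19881 - 705)**2/(-136)**2) - 304969 = (4266 + (1/18496)*19177**2) - 304969 = (4266 + (1/18496)*367757329) - 304969 = (4266 + 367757329/18496) - 304969 = 446661265/18496 - 304969 = -5194045359/18496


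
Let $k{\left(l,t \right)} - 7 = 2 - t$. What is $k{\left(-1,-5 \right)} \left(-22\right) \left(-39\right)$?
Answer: $12012$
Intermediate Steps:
$k{\left(l,t \right)} = 9 - t$ ($k{\left(l,t \right)} = 7 - \left(-2 + t\right) = 9 - t$)
$k{\left(-1,-5 \right)} \left(-22\right) \left(-39\right) = \left(9 - -5\right) \left(-22\right) \left(-39\right) = \left(9 + 5\right) \left(-22\right) \left(-39\right) = 14 \left(-22\right) \left(-39\right) = \left(-308\right) \left(-39\right) = 12012$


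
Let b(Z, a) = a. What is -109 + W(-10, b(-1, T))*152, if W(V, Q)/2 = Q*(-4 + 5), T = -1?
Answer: -413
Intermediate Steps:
W(V, Q) = 2*Q (W(V, Q) = 2*(Q*(-4 + 5)) = 2*(Q*1) = 2*Q)
-109 + W(-10, b(-1, T))*152 = -109 + (2*(-1))*152 = -109 - 2*152 = -109 - 304 = -413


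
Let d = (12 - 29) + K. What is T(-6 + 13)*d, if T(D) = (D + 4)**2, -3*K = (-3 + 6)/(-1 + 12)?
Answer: -2068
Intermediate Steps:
K = -1/11 (K = -(-3 + 6)/(3*(-1 + 12)) = -1/11 ≈ -0.090909)
T(D) = (4 + D)**2
d = -188/11 (d = (12 - 29) - 1/11 = -17 - 1/11 = -188/11 ≈ -17.091)
T(-6 + 13)*d = (4 + (-6 + 13))**2*(-188/11) = (4 + 7)**2*(-188/11) = 11**2*(-188/11) = 121*(-188/11) = -2068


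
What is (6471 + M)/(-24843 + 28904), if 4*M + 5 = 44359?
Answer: 35119/8122 ≈ 4.3239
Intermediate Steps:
M = 22177/2 (M = -5/4 + (1/4)*44359 = -5/4 + 44359/4 = 22177/2 ≈ 11089.)
(6471 + M)/(-24843 + 28904) = (6471 + 22177/2)/(-24843 + 28904) = (35119/2)/4061 = (35119/2)*(1/4061) = 35119/8122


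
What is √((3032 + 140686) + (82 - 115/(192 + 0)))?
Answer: √82828455/24 ≈ 379.21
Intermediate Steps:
√((3032 + 140686) + (82 - 115/(192 + 0))) = √(143718 + (82 - 115/192)) = √(143718 + 15629/192) = √(27609485/192) = √82828455/24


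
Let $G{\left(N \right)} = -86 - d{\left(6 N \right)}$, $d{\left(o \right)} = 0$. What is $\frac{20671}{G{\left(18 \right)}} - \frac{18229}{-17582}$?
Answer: $- \frac{90467457}{378013} \approx -239.32$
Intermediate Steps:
$G{\left(N \right)} = -86$ ($G{\left(N \right)} = -86 - 0 = -86 + 0 = -86$)
$\frac{20671}{G{\left(18 \right)}} - \frac{18229}{-17582} = \frac{20671}{-86} - \frac{18229}{-17582} = 20671 \left(- \frac{1}{86}\right) - - \frac{18229}{17582} = - \frac{20671}{86} + \frac{18229}{17582} = - \frac{90467457}{378013}$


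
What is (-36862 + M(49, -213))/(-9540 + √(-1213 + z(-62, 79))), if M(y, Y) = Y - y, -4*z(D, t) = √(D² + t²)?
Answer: 37124/(9540 - I*√(1213 + √10085/4)) ≈ 3.8913 + 0.014353*I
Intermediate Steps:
z(D, t) = -√(D² + t²)/4
(-36862 + M(49, -213))/(-9540 + √(-1213 + z(-62, 79))) = (-36862 + (-213 - 1*49))/(-9540 + √(-1213 - √((-62)² + 79²)/4)) = (-36862 + (-213 - 49))/(-9540 + √(-1213 - √(3844 + 6241)/4)) = (-36862 - 262)/(-9540 + √(-1213 - √10085/4)) = -37124/(-9540 + √(-1213 - √10085/4))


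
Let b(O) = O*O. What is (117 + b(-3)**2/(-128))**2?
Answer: 221861025/16384 ≈ 13541.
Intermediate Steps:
b(O) = O**2
(117 + b(-3)**2/(-128))**2 = (117 + ((-3)**2)**2/(-128))**2 = (117 + 9**2*(-1/128))**2 = (117 + 81*(-1/128))**2 = (117 - 81/128)**2 = (14895/128)**2 = 221861025/16384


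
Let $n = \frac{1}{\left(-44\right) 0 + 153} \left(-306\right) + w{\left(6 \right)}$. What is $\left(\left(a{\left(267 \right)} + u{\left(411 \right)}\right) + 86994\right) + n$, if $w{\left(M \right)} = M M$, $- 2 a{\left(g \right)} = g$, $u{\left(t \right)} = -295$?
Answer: $\frac{173199}{2} \approx 86600.0$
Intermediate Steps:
$a{\left(g \right)} = - \frac{g}{2}$
$w{\left(M \right)} = M^{2}$
$n = 34$ ($n = \frac{1}{\left(-44\right) 0 + 153} \left(-306\right) + 6^{2} = \frac{1}{0 + 153} \left(-306\right) + 36 = \frac{1}{153} \left(-306\right) + 36 = -2 + 36 = 34$)
$\left(\left(a{\left(267 \right)} + u{\left(411 \right)}\right) + 86994\right) + n = \left(\left(\left(- \frac{1}{2}\right) 267 - 295\right) + 86994\right) + 34 = \left(\left(- \frac{267}{2} - 295\right) + 86994\right) + 34 = \left(- \frac{857}{2} + 86994\right) + 34 = \frac{173131}{2} + 34 = \frac{173199}{2}$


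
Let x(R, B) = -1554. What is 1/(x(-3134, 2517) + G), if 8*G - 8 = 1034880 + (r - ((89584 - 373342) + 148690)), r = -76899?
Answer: 8/1080625 ≈ 7.4031e-6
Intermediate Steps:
G = 1093057/8 (G = 1 + (1034880 + (-76899 - ((89584 - 373342) + 148690)))/8 = 1 + (1034880 + (-76899 - (-283758 + 148690)))/8 = 1 + (1034880 + (-76899 - 1*(-135068)))/8 = 1 + (1034880 + (-76899 + 135068))/8 = 1 + (1034880 + 58169)/8 = 1 + (⅛)*1093049 = 1 + 1093049/8 = 1093057/8 ≈ 1.3663e+5)
1/(x(-3134, 2517) + G) = 1/(-1554 + 1093057/8) = 1/(1080625/8) = 8/1080625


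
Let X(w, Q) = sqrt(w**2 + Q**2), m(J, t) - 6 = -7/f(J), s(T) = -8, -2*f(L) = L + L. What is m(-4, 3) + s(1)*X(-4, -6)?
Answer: 17/4 - 16*sqrt(13) ≈ -53.439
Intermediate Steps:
f(L) = -L (f(L) = -(L + L)/2 = -L)
m(J, t) = 6 + 7/J (m(J, t) = 6 - 7*(-1/J) = 6 - (-7)/J = 6 + 7/J)
X(w, Q) = sqrt(Q**2 + w**2)
m(-4, 3) + s(1)*X(-4, -6) = (6 + 7/(-4)) - 8*sqrt((-6)**2 + (-4)**2) = (6 + 7*(-1/4)) - 8*sqrt(36 + 16) = (6 - 7/4) - 16*sqrt(13) = 17/4 - 16*sqrt(13)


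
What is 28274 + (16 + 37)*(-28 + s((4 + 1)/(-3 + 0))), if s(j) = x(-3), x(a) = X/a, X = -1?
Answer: 80423/3 ≈ 26808.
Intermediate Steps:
x(a) = -1/a
s(j) = ⅓ (s(j) = -1/(-3) = -1*(-⅓) = ⅓)
28274 + (16 + 37)*(-28 + s((4 + 1)/(-3 + 0))) = 28274 + (16 + 37)*(-28 + ⅓) = 28274 + 53*(-83/3) = 28274 - 4399/3 = 80423/3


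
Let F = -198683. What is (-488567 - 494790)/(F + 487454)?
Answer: -983357/288771 ≈ -3.4053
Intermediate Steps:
(-488567 - 494790)/(F + 487454) = (-488567 - 494790)/(-198683 + 487454) = -983357/288771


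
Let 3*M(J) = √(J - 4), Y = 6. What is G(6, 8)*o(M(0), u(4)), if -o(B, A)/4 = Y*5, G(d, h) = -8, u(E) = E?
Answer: 960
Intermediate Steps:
M(J) = √(-4 + J)/3 (M(J) = √(J - 4)/3 = √(-4 + J)/3)
o(B, A) = -120 (o(B, A) = -24*5 = -4*30 = -120)
G(6, 8)*o(M(0), u(4)) = -8*(-120) = 960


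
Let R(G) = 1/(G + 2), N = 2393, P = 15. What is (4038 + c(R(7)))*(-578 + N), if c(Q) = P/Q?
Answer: 7573995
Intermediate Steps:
R(G) = 1/(2 + G)
c(Q) = 15/Q
(4038 + c(R(7)))*(-578 + N) = (4038 + 15/(1/(2 + 7)))*(-578 + 2393) = (4038 + 15/(1/9))*1815 = (4038 + 15/(⅑))*1815 = (4038 + 15*9)*1815 = (4038 + 135)*1815 = 4173*1815 = 7573995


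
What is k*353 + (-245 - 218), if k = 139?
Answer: 48604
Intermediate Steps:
k*353 + (-245 - 218) = 139*353 + (-245 - 218) = 49067 - 463 = 48604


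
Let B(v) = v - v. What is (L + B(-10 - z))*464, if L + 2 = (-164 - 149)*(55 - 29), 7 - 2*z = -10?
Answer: -3776960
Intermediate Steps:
z = 17/2 (z = 7/2 - ½*(-10) = 7/2 + 5 = 17/2 ≈ 8.5000)
B(v) = 0
L = -8140 (L = -2 + (-164 - 149)*(55 - 29) = -2 - 313*26 = -2 - 8138 = -8140)
(L + B(-10 - z))*464 = (-8140 + 0)*464 = -8140*464 = -3776960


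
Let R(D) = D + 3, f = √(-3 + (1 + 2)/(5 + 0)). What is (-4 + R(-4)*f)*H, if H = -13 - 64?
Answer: 308 + 154*I*√15/5 ≈ 308.0 + 119.29*I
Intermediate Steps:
H = -77
f = 2*I*√15/5 (f = √(-3 + 3/5) = √(-3 + 3*(⅕)) = √(-3 + ⅗) = √(-12/5) = 2*I*√15/5 ≈ 1.5492*I)
R(D) = 3 + D
(-4 + R(-4)*f)*H = (-4 + (3 - 4)*(2*I*√15/5))*(-77) = (-4 - 2*I*√15/5)*(-77) = 308 + 154*I*√15/5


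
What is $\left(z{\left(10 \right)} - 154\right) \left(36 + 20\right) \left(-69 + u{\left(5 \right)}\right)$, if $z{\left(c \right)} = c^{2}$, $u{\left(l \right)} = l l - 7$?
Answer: $154224$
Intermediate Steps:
$u{\left(l \right)} = -7 + l^{2}$ ($u{\left(l \right)} = l^{2} - 7 = -7 + l^{2}$)
$\left(z{\left(10 \right)} - 154\right) \left(36 + 20\right) \left(-69 + u{\left(5 \right)}\right) = \left(10^{2} - 154\right) \left(36 + 20\right) \left(-69 - \left(7 - 5^{2}\right)\right) = \left(100 - 154\right) 56 \left(-69 + \left(-7 + 25\right)\right) = - 54 \cdot 56 \left(-69 + 18\right) = - 54 \cdot 56 \left(-51\right) = \left(-54\right) \left(-2856\right) = 154224$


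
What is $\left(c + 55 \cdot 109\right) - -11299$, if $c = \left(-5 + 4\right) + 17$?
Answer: $17310$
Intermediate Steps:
$c = 16$ ($c = -1 + 17 = 16$)
$\left(c + 55 \cdot 109\right) - -11299 = \left(16 + 55 \cdot 109\right) - -11299 = \left(16 + 5995\right) + 11299 = 6011 + 11299 = 17310$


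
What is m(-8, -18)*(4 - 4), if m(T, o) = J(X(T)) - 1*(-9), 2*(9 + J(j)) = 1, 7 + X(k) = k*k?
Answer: 0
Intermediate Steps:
X(k) = -7 + k² (X(k) = -7 + k*k = -7 + k²)
J(j) = -17/2 (J(j) = -9 + (½)*1 = -9 + ½ = -17/2)
m(T, o) = ½ (m(T, o) = -17/2 - 1*(-9) = -17/2 + 9 = ½)
m(-8, -18)*(4 - 4) = (4 - 4)/2 = (½)*0 = 0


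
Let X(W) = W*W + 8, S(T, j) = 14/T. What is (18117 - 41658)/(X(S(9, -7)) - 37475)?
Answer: 1906821/3034631 ≈ 0.62835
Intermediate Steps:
X(W) = 8 + W**2 (X(W) = W**2 + 8 = 8 + W**2)
(18117 - 41658)/(X(S(9, -7)) - 37475) = (18117 - 41658)/((8 + (14/9)**2) - 37475) = -23541/((8 + (14*(1/9))**2) - 37475) = -23541/((8 + (14/9)**2) - 37475) = -23541/((8 + 196/81) - 37475) = -23541/(844/81 - 37475) = -23541/(-3034631/81) = -23541*(-81/3034631) = 1906821/3034631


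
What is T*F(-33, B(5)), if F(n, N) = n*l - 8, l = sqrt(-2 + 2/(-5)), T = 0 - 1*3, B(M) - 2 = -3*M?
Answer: 24 + 198*I*sqrt(15)/5 ≈ 24.0 + 153.37*I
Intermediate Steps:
B(M) = 2 - 3*M
T = -3 (T = 0 - 3 = -3)
l = 2*I*sqrt(15)/5 (l = sqrt(-2 + 2*(-1/5)) = sqrt(-2 - 2/5) = sqrt(-12/5) = 2*I*sqrt(15)/5 ≈ 1.5492*I)
F(n, N) = -8 + 2*I*n*sqrt(15)/5 (F(n, N) = n*(2*I*sqrt(15)/5) - 8 = 2*I*n*sqrt(15)/5 - 8 = -8 + 2*I*n*sqrt(15)/5)
T*F(-33, B(5)) = -3*(-8 + (2/5)*I*(-33)*sqrt(15)) = -3*(-8 - 66*I*sqrt(15)/5) = 24 + 198*I*sqrt(15)/5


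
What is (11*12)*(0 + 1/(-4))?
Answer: -33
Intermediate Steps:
(11*12)*(0 + 1/(-4)) = 132*(0 - ¼) = 132*(-¼) = -33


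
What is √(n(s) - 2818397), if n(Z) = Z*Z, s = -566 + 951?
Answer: 2*I*√667543 ≈ 1634.1*I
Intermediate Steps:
s = 385
n(Z) = Z²
√(n(s) - 2818397) = √(385² - 2818397) = √(148225 - 2818397) = √(-2670172) = 2*I*√667543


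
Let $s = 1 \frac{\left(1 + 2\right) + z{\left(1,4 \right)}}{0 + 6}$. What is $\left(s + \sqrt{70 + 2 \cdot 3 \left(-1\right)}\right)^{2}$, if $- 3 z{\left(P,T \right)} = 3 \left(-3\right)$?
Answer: $81$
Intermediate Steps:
$z{\left(P,T \right)} = 3$ ($z{\left(P,T \right)} = - \frac{3 \left(-3\right)}{3} = \left(- \frac{1}{3}\right) \left(-9\right) = 3$)
$s = 1$ ($s = 1 \frac{\left(1 + 2\right) + 3}{0 + 6} = 1 \frac{3 + 3}{6} = 1 \cdot 6 \cdot \frac{1}{6} = 1 \cdot 1 = 1$)
$\left(s + \sqrt{70 + 2 \cdot 3 \left(-1\right)}\right)^{2} = \left(1 + \sqrt{70 + 2 \cdot 3 \left(-1\right)}\right)^{2} = \left(1 + \sqrt{70 + 6 \left(-1\right)}\right)^{2} = \left(1 + \sqrt{70 - 6}\right)^{2} = \left(1 + \sqrt{64}\right)^{2} = \left(1 + 8\right)^{2} = 9^{2} = 81$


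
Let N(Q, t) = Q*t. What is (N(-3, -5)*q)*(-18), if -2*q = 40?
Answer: 5400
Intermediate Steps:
q = -20 (q = -½*40 = -20)
(N(-3, -5)*q)*(-18) = (-3*(-5)*(-20))*(-18) = (15*(-20))*(-18) = -300*(-18) = 5400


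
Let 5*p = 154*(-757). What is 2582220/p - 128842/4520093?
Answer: -29187196437488/263471700877 ≈ -110.78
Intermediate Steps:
p = -116578/5 (p = (154*(-757))/5 = (⅕)*(-116578) = -116578/5 ≈ -23316.)
2582220/p - 128842/4520093 = 2582220/(-116578/5) - 128842/4520093 = 2582220*(-5/116578) - 128842*1/4520093 = -6455550/58289 - 128842/4520093 = -29187196437488/263471700877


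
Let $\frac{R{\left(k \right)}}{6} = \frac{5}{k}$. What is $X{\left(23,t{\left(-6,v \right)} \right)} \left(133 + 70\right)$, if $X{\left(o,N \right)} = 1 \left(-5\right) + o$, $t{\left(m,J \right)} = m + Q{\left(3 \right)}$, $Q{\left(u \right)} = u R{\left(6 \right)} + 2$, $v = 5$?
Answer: $3654$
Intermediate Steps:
$R{\left(k \right)} = \frac{30}{k}$ ($R{\left(k \right)} = 6 \frac{5}{k} = \frac{30}{k}$)
$Q{\left(u \right)} = 2 + 5 u$ ($Q{\left(u \right)} = u \frac{30}{6} + 2 = u 30 \cdot \frac{1}{6} + 2 = u 5 + 2 = 5 u + 2 = 2 + 5 u$)
$t{\left(m,J \right)} = 17 + m$ ($t{\left(m,J \right)} = m + \left(2 + 5 \cdot 3\right) = m + \left(2 + 15\right) = m + 17 = 17 + m$)
$X{\left(o,N \right)} = -5 + o$
$X{\left(23,t{\left(-6,v \right)} \right)} \left(133 + 70\right) = \left(-5 + 23\right) \left(133 + 70\right) = 18 \cdot 203 = 3654$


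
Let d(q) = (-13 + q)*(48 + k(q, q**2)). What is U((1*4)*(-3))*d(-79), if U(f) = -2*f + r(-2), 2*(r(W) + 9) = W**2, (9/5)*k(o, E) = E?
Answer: -49480268/9 ≈ -5.4978e+6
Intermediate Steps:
k(o, E) = 5*E/9
r(W) = -9 + W**2/2
U(f) = -7 - 2*f (U(f) = -2*f + (-9 + (1/2)*(-2)**2) = -2*f + (-9 + (1/2)*4) = -2*f + (-9 + 2) = -2*f - 7 = -7 - 2*f)
d(q) = (-13 + q)*(48 + 5*q**2/9)
U((1*4)*(-3))*d(-79) = (-7 - 2*1*4*(-3))*(-624 + 48*(-79) - 65/9*(-79)**2 + (5/9)*(-79)**3) = (-7 - 8*(-3))*(-624 - 3792 - 65/9*6241 + (5/9)*(-493039)) = (-7 - 2*(-12))*(-624 - 3792 - 405665/9 - 2465195/9) = (-7 + 24)*(-2910604/9) = 17*(-2910604/9) = -49480268/9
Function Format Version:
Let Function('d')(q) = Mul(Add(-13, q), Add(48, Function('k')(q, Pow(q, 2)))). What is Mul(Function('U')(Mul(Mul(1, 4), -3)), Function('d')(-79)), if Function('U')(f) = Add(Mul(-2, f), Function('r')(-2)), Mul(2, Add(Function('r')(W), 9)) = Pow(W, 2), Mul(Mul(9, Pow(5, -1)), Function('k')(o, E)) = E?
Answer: Rational(-49480268, 9) ≈ -5.4978e+6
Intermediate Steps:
Function('k')(o, E) = Mul(Rational(5, 9), E)
Function('r')(W) = Add(-9, Mul(Rational(1, 2), Pow(W, 2)))
Function('U')(f) = Add(-7, Mul(-2, f)) (Function('U')(f) = Add(Mul(-2, f), Add(-9, Mul(Rational(1, 2), Pow(-2, 2)))) = Add(Mul(-2, f), Add(-9, Mul(Rational(1, 2), 4))) = Add(Mul(-2, f), Add(-9, 2)) = Add(Mul(-2, f), -7) = Add(-7, Mul(-2, f)))
Function('d')(q) = Mul(Add(-13, q), Add(48, Mul(Rational(5, 9), Pow(q, 2))))
Mul(Function('U')(Mul(Mul(1, 4), -3)), Function('d')(-79)) = Mul(Add(-7, Mul(-2, Mul(Mul(1, 4), -3))), Add(-624, Mul(48, -79), Mul(Rational(-65, 9), Pow(-79, 2)), Mul(Rational(5, 9), Pow(-79, 3)))) = Mul(Add(-7, Mul(-2, Mul(4, -3))), Add(-624, -3792, Mul(Rational(-65, 9), 6241), Mul(Rational(5, 9), -493039))) = Mul(Add(-7, Mul(-2, -12)), Add(-624, -3792, Rational(-405665, 9), Rational(-2465195, 9))) = Mul(Add(-7, 24), Rational(-2910604, 9)) = Mul(17, Rational(-2910604, 9)) = Rational(-49480268, 9)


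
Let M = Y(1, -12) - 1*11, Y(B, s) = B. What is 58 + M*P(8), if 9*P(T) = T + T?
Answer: 362/9 ≈ 40.222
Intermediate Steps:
P(T) = 2*T/9 (P(T) = (T + T)/9 = (2*T)/9 = 2*T/9)
M = -10 (M = 1 - 1*11 = 1 - 11 = -10)
58 + M*P(8) = 58 - 20*8/9 = 58 - 10*16/9 = 58 - 160/9 = 362/9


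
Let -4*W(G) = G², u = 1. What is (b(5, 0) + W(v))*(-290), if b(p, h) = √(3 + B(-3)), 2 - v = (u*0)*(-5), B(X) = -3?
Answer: 290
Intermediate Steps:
v = 2 (v = 2 - 1*0*(-5) = 2 - 0*(-5) = 2 - 1*0 = 2 + 0 = 2)
W(G) = -G²/4
b(p, h) = 0 (b(p, h) = √(3 - 3) = √0 = 0)
(b(5, 0) + W(v))*(-290) = (0 - ¼*2²)*(-290) = (0 - ¼*4)*(-290) = (0 - 1)*(-290) = -1*(-290) = 290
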